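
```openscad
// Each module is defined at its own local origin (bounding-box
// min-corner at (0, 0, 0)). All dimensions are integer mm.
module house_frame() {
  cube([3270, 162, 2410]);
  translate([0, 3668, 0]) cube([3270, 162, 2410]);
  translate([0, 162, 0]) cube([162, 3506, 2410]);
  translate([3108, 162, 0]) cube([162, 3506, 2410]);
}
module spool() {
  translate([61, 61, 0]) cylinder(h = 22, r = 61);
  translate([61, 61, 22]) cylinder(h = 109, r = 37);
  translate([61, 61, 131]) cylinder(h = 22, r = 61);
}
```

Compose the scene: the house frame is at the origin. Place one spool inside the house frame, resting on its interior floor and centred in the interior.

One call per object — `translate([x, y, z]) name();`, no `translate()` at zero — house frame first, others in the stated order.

house_frame();
translate([1574, 1854, 0]) spool();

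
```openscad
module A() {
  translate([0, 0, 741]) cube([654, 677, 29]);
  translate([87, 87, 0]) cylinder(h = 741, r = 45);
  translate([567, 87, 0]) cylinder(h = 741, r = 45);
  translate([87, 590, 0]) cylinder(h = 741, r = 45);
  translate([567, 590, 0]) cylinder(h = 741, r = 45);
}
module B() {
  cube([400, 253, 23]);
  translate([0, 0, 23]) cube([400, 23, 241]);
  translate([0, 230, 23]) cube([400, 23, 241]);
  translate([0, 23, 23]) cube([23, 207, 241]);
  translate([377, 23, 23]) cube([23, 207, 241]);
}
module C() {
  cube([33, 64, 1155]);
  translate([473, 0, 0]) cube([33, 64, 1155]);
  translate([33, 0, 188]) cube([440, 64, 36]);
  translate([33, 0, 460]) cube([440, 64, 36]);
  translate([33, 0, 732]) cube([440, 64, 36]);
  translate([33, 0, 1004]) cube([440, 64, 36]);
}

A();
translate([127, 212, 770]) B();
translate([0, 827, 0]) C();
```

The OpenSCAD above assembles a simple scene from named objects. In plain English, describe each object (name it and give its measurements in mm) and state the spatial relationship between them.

A is a table with a 654×677 mm rectangular top, 29 mm thick, top surface at z = 770 mm, supported by four round legs of 90 mm diameter, each leg's bounding box inset 42 mm from the nearest pair of top edges, running from the floor.

B is an open storage box with external size 400×253×264 mm and wall thickness 23 mm (the base is also 23 mm thick). The base covers the whole footprint; the four walls stand on the base, with the y-facing walls full-width and the x-facing walls fitting between their inner faces.

C is a wooden ladder with two side rails of 33×64 mm section and 1155 mm height, set 506 mm apart overall. Between them run 4 rectangular rungs (64 mm deep, 36 mm thick), front faces flush with the rails' −y face. The bottom of the first rung is 188 mm above the floor and each subsequent rung is 272 mm higher than the one below.

The open box is on top of the table, centred. The ladder is on the floor beside the table on its +y side.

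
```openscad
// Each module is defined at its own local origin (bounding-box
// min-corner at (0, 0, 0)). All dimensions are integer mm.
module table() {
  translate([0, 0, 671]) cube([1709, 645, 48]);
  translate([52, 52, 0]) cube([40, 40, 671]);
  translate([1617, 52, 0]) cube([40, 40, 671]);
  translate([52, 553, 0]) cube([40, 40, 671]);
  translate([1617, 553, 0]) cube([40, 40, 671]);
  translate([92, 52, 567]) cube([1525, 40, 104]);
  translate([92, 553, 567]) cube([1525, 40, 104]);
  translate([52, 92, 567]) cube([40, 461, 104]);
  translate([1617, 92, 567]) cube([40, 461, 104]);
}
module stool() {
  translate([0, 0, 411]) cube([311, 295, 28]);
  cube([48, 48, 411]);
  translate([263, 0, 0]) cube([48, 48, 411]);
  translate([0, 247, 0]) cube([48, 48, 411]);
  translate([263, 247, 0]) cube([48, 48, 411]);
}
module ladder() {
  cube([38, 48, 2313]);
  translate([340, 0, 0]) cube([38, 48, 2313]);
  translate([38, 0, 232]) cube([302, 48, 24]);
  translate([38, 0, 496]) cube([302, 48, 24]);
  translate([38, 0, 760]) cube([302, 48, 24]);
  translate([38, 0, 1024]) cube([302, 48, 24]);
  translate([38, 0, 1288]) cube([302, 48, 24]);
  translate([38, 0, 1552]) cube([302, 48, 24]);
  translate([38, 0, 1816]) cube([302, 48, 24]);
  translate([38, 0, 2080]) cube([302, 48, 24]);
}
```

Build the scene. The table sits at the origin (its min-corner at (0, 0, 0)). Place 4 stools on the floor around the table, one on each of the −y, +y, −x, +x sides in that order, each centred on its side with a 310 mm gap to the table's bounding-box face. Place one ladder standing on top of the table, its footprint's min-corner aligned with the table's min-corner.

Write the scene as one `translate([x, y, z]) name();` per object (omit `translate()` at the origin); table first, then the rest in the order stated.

table();
translate([699, -605, 0]) stool();
translate([699, 955, 0]) stool();
translate([-621, 175, 0]) stool();
translate([2019, 175, 0]) stool();
translate([0, 0, 719]) ladder();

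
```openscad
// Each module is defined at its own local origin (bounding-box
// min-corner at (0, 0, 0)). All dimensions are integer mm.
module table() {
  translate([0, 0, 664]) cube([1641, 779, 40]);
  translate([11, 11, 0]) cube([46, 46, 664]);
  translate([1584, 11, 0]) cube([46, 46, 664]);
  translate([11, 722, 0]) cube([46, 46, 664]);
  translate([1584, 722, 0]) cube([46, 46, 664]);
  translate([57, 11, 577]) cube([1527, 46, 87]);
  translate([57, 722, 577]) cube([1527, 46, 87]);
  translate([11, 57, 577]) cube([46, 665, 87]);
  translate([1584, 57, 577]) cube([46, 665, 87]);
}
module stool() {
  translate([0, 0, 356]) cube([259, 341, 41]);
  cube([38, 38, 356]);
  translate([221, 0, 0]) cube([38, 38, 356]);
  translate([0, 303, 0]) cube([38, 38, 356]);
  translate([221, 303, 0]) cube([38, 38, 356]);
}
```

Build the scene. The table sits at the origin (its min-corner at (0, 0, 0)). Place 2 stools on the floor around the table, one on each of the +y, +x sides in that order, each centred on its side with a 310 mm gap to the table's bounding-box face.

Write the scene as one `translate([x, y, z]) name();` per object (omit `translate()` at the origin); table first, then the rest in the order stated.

table();
translate([691, 1089, 0]) stool();
translate([1951, 219, 0]) stool();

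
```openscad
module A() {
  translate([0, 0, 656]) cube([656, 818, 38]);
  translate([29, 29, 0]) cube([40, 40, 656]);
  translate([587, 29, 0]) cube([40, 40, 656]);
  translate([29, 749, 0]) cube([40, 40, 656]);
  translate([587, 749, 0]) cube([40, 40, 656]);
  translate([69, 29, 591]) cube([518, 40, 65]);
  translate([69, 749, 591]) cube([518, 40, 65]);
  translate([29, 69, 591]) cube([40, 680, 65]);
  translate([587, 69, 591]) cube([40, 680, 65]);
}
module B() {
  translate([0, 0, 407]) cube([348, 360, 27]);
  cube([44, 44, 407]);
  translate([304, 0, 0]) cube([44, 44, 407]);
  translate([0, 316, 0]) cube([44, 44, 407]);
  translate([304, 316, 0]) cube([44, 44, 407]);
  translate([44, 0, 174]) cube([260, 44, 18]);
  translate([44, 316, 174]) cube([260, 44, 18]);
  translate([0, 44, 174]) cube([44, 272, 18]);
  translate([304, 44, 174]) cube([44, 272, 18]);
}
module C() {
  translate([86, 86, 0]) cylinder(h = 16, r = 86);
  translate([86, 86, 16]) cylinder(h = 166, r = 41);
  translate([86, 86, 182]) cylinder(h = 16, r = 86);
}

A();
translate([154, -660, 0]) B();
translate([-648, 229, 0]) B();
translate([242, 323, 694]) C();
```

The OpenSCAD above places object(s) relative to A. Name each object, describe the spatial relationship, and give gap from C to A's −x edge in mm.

The spool's min-x is at 242; the table's min-x is 0; gap = 242 mm.

A is a table. B is a stool. C is a spool. Two stools sit around the table at the −y, −x sides. The spool is on top of the table, centred. The gap from the spool to the table's −x edge is 242 mm.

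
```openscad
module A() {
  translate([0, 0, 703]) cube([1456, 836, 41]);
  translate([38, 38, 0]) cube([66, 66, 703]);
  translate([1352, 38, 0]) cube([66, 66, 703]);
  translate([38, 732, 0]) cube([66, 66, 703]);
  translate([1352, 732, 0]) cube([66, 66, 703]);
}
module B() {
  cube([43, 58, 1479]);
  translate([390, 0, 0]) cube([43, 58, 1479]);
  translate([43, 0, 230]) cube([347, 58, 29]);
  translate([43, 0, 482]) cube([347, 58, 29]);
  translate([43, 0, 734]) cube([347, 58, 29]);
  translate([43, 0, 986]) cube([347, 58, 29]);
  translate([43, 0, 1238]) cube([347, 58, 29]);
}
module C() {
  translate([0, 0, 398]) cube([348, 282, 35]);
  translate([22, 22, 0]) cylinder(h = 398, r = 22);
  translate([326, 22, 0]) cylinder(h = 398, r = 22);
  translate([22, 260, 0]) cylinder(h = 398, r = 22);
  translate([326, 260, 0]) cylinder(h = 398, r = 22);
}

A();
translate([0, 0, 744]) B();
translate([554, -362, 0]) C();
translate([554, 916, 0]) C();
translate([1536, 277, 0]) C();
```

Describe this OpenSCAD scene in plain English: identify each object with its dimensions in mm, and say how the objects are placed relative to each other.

A is a table: top 1456 mm (x) × 836 mm (y), 41 mm thick, upper face at z = 744 mm, on four 66×66 mm square legs, each inset 38 mm from the nearest pair of top edges, running from z = 0 to the bottom of the top.

B is a straight ladder. Two 43×58 mm vertical rails, 1479 mm tall, stand 433 mm apart (outside-to-outside) with their front faces coplanar on the −y side. 5 rungs, each 58 mm deep and 29 mm tall, span between the inner faces of the rails, front faces flush with the rails. The lowest rung's underside is at z = 230 mm and rungs are spaced 252 mm apart (underside to underside).

C is a four-legged stool. The seat is a 348×282×35 mm slab whose top surface is at z = 433 mm; four round legs, each 44 mm in diameter, run from the floor (z = 0) to the underside of the seat, each leg's axis is inset half a diameter from the nearest pair of seat edges (so the leg's bounding box is flush with the corner).

The ladder is on top of the table. Three stools sit around the table at the −y, +y, +x sides.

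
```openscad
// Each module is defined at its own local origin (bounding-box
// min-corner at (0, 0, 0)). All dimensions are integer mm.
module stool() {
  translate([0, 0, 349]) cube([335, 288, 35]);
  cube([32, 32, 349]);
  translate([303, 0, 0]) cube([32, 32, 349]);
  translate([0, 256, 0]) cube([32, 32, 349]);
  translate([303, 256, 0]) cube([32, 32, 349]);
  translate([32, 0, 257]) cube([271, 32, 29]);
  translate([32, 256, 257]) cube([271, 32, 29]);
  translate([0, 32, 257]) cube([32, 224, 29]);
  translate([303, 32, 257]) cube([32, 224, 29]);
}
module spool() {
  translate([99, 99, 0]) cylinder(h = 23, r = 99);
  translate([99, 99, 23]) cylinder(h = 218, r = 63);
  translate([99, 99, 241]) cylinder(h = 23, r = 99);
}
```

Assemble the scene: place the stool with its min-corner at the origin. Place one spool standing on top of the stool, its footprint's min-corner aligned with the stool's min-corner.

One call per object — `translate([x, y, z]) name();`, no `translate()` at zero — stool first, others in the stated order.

stool();
translate([0, 0, 384]) spool();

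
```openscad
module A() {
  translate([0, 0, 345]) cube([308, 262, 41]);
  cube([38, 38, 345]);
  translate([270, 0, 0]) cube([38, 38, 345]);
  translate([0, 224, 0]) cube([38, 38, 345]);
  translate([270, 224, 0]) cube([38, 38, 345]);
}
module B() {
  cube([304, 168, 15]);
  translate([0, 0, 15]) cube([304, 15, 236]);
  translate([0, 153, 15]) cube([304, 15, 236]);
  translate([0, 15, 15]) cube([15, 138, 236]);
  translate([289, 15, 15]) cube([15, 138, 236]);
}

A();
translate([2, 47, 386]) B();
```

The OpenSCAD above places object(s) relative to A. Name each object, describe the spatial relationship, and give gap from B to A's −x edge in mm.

The open box's min-x is at 2; the stool's min-x is 0; gap = 2 mm.

A is a stool. B is an open box. The open box is on top of the stool, centred. The gap from the open box to the stool's −x edge is 2 mm.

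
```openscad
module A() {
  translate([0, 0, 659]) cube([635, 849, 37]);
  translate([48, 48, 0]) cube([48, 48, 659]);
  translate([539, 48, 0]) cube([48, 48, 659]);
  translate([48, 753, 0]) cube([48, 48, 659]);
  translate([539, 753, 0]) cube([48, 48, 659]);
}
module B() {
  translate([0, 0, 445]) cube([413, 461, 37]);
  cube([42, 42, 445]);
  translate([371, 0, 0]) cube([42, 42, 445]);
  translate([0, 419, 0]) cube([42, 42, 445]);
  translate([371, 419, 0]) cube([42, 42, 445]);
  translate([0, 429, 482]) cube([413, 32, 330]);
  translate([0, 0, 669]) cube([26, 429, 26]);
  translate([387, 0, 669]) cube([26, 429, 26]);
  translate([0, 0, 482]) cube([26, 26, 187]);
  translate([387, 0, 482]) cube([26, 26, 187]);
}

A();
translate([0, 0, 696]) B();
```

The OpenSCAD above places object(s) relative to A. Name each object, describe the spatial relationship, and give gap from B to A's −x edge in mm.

The chair's min-x is at 0; the table's min-x is 0; gap = 0 mm.

A is a table. B is a chair. The chair is on top of the table. The gap from the chair to the table's −x edge is 0 mm.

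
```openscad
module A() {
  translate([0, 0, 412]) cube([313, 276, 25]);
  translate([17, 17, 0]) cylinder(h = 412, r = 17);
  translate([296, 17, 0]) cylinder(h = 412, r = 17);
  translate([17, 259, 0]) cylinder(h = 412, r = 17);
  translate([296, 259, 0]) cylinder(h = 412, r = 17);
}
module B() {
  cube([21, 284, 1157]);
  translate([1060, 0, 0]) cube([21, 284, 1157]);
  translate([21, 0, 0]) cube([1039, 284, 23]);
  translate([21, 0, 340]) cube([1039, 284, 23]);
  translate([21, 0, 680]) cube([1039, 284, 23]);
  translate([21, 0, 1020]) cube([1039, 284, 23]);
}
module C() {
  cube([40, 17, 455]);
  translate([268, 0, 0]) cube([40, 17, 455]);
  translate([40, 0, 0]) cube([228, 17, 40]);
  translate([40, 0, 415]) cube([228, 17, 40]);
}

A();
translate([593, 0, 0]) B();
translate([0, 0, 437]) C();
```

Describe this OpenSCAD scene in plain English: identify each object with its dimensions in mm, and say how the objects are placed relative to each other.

A is a simple wooden stool: a rectangular seat 313 mm (x) by 276 mm (y), 25 mm thick, top face at z = 437 mm, on four round legs, each 34 mm in diameter. The legs rest on z = 0, each leg's axis is inset half a diameter from the nearest pair of seat edges (so the leg's bounding box is flush with the corner).

B is a bookshelf 1081 mm wide overall, 284 mm deep and 1157 mm tall. The two sides are 21 mm thick vertical panels. 4 horizontal shelves of 23 mm thickness span between the inner faces of the sides; the lowest shelf sits on the floor and shelves are stacked with a clear vertical gap of 317 mm between each pair.

C is a rectangular picture frame lying in the x–z plane (depth along y). The opening is 228 mm wide (x) by 375 mm tall (z), surrounded by a border 40 mm wide on all four sides. The frame is 17 mm deep and is made of two full-height vertical stiles with two horizontal rails fitted between them.

The bookshelf is on the floor beside the stool on its +x side. The picture frame is on top of the stool.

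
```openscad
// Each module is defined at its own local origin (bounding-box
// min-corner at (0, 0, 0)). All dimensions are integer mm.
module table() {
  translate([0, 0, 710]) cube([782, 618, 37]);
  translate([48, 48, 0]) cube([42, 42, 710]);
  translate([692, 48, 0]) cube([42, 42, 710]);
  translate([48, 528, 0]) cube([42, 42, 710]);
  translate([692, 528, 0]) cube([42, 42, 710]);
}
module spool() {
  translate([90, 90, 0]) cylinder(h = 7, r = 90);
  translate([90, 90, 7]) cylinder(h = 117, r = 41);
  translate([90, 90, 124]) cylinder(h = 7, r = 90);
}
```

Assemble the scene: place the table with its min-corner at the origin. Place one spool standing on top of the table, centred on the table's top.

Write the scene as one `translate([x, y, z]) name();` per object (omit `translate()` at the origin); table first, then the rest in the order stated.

table();
translate([301, 219, 747]) spool();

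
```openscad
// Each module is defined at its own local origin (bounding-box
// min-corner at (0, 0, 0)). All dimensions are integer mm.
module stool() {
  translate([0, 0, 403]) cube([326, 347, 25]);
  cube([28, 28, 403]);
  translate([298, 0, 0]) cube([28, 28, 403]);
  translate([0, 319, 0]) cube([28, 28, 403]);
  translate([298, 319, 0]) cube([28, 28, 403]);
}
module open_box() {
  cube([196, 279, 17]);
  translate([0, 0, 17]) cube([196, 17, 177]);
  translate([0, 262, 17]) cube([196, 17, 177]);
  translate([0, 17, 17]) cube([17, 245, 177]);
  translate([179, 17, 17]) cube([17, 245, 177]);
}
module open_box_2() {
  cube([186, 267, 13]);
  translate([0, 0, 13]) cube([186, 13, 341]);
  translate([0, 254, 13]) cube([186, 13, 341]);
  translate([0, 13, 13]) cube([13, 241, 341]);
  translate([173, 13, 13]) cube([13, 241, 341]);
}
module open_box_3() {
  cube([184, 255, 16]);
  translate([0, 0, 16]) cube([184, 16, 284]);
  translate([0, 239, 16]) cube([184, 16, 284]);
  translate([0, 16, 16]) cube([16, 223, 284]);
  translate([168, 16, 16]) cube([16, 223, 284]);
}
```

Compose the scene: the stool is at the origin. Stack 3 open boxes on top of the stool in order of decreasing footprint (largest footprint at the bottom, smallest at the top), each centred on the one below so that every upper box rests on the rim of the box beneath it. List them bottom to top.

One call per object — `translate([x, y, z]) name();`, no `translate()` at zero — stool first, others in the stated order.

stool();
translate([65, 34, 428]) open_box();
translate([70, 40, 622]) open_box_2();
translate([71, 46, 976]) open_box_3();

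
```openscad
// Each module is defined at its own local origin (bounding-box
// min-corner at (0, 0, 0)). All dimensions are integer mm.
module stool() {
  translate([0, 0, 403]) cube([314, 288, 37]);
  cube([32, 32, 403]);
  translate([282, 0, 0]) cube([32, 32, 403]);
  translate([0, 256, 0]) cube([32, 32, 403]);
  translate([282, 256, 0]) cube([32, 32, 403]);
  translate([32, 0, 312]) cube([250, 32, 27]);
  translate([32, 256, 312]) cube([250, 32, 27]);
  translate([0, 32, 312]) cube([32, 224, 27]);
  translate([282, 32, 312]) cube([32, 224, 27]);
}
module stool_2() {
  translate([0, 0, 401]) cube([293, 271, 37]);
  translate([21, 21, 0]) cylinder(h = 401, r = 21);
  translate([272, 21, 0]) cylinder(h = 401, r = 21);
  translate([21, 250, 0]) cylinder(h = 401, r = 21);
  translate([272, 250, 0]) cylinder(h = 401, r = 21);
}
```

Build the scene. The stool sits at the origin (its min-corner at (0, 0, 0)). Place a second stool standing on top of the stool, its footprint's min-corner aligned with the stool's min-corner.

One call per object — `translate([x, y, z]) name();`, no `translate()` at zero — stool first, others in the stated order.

stool();
translate([0, 0, 440]) stool_2();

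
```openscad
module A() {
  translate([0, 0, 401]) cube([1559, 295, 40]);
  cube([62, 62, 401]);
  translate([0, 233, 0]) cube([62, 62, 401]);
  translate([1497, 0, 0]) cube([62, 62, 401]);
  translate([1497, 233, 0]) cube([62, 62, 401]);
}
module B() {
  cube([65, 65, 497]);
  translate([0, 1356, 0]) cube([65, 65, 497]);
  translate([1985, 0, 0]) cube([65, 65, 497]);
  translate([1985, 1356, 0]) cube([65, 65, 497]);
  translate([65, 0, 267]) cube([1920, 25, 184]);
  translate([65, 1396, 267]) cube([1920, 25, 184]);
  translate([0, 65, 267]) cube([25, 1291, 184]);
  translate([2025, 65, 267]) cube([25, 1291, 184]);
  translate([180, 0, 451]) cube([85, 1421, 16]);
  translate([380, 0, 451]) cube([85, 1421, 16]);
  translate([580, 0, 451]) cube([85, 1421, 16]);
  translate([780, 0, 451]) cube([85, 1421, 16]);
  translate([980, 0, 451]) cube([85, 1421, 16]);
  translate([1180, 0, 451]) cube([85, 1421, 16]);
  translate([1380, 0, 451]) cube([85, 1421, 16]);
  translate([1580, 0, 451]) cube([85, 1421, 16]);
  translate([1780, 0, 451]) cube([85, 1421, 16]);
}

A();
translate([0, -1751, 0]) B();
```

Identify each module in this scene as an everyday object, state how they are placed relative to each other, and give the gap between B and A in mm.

A is a bench. B is a bed frame. The bed frame is on the floor beside the bench on its −y side. The gap between the bed frame and the bench is 330 mm.

The bed frame's nearest face is 330 mm from the bench's −y face.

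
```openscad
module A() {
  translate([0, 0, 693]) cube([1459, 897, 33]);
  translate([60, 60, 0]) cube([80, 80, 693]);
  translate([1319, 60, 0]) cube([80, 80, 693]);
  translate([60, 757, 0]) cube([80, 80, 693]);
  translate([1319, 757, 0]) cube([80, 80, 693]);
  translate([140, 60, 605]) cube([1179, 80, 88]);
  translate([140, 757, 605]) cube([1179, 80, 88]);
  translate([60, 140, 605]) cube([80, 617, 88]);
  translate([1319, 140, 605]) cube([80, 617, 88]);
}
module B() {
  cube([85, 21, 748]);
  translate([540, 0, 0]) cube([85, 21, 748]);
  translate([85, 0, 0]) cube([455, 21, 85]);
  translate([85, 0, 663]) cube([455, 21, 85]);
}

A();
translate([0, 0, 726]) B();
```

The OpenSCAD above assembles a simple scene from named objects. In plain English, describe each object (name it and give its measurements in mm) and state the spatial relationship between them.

A is a table: top 1459 mm (x) × 897 mm (y), 33 mm thick, upper face at z = 726 mm, on four 80×80 mm square legs, each inset 60 mm from the nearest pair of top edges, running from z = 0 to the bottom of the top. Four apron rails, 80 mm thick and 88 mm tall, run between adjacent legs with their top edges flush with the underside of the top and their outer faces flush with the legs' outer faces.

B is a rectangular picture frame lying in the x–z plane (depth along y). The opening is 455 mm wide (x) by 578 mm tall (z), surrounded by a border 85 mm wide on all four sides. The frame is 21 mm deep and is made of two full-height vertical stiles with two horizontal rails fitted between them.

The picture frame is on top of the table.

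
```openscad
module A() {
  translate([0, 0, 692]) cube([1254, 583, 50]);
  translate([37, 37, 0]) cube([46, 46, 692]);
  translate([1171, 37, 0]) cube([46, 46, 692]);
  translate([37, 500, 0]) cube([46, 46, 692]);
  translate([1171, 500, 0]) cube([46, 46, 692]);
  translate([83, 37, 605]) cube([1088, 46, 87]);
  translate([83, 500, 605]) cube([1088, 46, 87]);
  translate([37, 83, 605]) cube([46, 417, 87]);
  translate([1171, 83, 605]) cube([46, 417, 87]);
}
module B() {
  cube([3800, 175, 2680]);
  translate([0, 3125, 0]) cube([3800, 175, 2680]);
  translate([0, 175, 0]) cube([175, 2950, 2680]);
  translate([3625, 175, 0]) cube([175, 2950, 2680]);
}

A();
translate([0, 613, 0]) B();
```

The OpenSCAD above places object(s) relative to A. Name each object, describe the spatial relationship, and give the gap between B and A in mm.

The house frame's nearest face is 30 mm from the table's +y face.

A is a table. B is a house frame. The house frame is on the floor beside the table on its +y side. The gap between the house frame and the table is 30 mm.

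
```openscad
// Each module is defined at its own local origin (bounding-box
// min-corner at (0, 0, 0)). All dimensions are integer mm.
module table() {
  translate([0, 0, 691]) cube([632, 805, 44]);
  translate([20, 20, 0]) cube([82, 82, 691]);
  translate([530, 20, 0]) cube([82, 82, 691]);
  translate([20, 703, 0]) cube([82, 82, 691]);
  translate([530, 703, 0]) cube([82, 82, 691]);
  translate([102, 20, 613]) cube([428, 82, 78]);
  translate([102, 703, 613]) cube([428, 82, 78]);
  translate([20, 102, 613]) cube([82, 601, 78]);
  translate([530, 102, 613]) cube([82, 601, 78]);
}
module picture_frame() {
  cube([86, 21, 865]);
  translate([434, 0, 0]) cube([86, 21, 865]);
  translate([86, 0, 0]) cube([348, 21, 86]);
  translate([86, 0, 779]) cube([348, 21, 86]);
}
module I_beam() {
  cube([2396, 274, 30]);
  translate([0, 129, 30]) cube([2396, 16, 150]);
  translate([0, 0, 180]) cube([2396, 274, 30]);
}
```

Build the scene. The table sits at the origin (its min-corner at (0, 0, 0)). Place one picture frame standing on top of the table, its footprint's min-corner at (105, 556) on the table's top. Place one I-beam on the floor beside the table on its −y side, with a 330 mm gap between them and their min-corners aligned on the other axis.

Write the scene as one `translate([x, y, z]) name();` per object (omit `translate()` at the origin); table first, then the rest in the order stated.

table();
translate([105, 556, 735]) picture_frame();
translate([0, -604, 0]) I_beam();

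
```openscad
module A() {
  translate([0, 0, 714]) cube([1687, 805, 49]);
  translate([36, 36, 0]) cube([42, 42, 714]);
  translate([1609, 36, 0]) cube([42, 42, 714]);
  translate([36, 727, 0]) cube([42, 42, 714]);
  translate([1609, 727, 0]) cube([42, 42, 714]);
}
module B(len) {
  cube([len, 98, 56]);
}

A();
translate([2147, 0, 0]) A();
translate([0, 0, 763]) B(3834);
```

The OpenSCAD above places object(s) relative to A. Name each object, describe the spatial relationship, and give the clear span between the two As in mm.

A is a table. B is a beam. A beam spans the tops of two tables. The clear span between the two tables is 460 mm.

Second table starts at x = 2147; first ends at x = 1687; clear span = 2147 − 1687 = 460 mm.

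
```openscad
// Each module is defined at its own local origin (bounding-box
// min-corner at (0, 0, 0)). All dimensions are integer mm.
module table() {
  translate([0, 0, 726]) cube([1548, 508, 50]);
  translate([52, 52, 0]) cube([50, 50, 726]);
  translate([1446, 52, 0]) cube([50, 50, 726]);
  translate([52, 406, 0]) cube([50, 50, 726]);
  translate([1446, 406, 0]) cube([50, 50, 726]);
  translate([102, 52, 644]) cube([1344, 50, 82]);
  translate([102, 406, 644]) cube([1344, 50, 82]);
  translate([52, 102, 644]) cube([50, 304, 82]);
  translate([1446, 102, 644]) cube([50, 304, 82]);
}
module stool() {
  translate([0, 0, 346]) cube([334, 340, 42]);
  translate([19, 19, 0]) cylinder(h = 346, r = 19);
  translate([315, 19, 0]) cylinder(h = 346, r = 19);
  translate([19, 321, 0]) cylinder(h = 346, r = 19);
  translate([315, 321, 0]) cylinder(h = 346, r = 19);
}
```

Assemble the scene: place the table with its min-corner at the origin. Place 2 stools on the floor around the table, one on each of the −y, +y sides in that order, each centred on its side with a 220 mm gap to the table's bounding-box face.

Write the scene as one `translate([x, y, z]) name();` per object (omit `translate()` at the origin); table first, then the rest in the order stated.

table();
translate([607, -560, 0]) stool();
translate([607, 728, 0]) stool();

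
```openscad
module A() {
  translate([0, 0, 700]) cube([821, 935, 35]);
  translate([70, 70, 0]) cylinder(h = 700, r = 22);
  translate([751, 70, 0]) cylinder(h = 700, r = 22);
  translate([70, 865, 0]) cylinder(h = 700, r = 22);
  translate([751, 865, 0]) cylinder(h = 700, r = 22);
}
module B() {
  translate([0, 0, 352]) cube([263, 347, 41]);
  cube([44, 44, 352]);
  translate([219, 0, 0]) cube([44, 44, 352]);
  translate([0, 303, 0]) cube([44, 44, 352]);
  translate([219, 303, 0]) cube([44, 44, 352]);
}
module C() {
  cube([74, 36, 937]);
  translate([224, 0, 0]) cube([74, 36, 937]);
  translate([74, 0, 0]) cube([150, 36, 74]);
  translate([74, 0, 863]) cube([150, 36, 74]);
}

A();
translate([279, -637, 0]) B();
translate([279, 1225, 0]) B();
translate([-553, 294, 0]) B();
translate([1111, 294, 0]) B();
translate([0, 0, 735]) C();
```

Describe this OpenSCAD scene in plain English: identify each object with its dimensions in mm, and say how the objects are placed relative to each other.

A is a table with a 821×935 mm rectangular top, 35 mm thick, top surface at z = 735 mm, supported by four round legs of 44 mm diameter, each leg's bounding box inset 48 mm from the nearest pair of top edges, running from the floor.

B is a simple wooden stool: a rectangular seat 263 mm (x) by 347 mm (y), 41 mm thick, top face at z = 393 mm, on four square legs, each 44×44 mm in cross-section. The legs rest on z = 0, each flush with a corner of the seat.

C is a rectangular picture frame lying in the x–z plane (depth along y). The opening is 150 mm wide (x) by 789 mm tall (z), surrounded by a border 74 mm wide on all four sides. The frame is 36 mm deep and is made of two full-height vertical stiles with two horizontal rails fitted between them.

Four stools sit around the table at the −y, +y, −x, +x sides. The picture frame is on top of the table.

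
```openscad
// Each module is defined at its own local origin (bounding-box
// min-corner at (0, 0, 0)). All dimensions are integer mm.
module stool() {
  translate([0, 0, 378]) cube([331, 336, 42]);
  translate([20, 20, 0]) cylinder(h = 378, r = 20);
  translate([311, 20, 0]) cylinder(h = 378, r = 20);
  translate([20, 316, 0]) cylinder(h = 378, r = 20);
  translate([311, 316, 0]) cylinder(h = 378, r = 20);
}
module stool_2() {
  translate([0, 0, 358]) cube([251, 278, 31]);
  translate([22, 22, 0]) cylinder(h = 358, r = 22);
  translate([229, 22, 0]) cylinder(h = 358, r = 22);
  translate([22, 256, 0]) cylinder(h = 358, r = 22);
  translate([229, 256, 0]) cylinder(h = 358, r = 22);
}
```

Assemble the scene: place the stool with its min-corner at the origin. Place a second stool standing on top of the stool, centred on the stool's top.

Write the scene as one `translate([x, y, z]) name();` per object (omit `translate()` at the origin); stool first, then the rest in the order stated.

stool();
translate([40, 29, 420]) stool_2();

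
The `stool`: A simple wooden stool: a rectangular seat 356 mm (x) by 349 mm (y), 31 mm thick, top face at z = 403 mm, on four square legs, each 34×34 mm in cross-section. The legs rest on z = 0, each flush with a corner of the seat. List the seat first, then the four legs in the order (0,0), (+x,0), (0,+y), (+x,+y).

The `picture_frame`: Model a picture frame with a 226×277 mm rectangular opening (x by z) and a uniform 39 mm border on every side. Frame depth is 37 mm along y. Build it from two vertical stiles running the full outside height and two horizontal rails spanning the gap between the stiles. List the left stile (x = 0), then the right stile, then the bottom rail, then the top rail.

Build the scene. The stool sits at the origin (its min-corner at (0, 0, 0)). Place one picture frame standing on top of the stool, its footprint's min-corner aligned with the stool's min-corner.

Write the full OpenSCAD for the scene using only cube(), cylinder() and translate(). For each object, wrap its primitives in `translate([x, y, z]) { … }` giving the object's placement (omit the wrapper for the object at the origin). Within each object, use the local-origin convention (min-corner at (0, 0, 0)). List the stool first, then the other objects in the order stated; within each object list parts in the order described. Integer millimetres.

translate([0, 0, 372]) cube([356, 349, 31]);
cube([34, 34, 372]);
translate([322, 0, 0]) cube([34, 34, 372]);
translate([0, 315, 0]) cube([34, 34, 372]);
translate([322, 315, 0]) cube([34, 34, 372]);
translate([0, 0, 403]) {
  cube([39, 37, 355]);
  translate([265, 0, 0]) cube([39, 37, 355]);
  translate([39, 0, 0]) cube([226, 37, 39]);
  translate([39, 0, 316]) cube([226, 37, 39]);
}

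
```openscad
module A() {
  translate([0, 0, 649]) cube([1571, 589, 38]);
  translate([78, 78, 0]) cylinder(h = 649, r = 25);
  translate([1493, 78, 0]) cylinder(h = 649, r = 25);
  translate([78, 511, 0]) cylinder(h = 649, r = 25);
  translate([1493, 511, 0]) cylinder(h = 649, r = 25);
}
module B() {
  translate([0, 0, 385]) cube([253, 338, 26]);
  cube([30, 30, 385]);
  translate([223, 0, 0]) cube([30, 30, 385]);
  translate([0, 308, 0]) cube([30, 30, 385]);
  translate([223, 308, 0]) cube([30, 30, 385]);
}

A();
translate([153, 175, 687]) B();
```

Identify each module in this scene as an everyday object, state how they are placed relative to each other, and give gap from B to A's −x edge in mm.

A is a table. B is a stool. The stool is on top of the table. The gap from the stool to the table's −x edge is 153 mm.

The stool's min-x is at 153; the table's min-x is 0; gap = 153 mm.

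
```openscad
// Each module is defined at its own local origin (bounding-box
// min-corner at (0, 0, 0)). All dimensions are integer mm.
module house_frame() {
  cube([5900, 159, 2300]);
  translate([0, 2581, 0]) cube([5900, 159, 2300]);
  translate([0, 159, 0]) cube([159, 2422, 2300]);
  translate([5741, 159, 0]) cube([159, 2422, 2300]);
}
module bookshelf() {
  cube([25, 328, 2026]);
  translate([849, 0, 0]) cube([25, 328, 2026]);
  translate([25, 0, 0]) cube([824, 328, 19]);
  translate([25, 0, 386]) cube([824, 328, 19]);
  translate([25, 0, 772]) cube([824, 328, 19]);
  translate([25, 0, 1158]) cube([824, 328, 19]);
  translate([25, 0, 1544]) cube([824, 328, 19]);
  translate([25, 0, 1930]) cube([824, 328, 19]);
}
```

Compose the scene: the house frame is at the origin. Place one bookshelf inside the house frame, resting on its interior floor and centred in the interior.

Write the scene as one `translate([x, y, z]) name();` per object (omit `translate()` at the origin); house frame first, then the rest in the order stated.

house_frame();
translate([2513, 1206, 0]) bookshelf();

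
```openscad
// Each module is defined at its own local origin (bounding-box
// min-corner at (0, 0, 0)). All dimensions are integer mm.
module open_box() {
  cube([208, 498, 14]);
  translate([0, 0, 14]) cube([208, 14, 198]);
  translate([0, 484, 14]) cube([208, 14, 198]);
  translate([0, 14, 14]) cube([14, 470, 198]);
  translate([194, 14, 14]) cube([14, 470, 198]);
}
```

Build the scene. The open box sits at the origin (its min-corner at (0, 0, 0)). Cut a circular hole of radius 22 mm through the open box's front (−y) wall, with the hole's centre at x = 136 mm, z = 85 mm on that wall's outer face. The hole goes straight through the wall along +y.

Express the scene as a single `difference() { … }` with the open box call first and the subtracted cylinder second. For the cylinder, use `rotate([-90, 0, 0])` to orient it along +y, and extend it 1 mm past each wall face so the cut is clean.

difference() {
  open_box();
  translate([136, -1, 85]) rotate([-90, 0, 0]) cylinder(h = 16, r = 22);
}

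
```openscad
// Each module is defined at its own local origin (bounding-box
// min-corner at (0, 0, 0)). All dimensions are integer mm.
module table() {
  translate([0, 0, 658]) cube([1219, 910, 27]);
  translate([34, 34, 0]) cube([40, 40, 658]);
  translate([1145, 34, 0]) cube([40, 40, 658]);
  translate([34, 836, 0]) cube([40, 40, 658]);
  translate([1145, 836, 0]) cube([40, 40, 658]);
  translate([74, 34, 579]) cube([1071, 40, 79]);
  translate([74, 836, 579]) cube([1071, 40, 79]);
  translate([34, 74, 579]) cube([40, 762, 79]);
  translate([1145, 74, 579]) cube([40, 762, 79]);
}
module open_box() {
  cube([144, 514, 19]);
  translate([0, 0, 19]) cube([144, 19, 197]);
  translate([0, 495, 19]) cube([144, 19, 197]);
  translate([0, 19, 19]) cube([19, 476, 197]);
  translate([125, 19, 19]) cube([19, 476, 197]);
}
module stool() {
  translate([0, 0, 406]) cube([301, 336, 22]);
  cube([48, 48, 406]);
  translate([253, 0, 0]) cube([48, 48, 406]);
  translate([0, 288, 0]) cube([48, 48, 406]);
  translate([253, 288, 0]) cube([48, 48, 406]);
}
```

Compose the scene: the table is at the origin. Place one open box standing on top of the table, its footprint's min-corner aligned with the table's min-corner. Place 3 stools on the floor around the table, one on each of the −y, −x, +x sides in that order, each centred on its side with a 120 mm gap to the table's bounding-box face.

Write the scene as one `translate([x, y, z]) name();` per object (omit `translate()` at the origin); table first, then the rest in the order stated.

table();
translate([0, 0, 685]) open_box();
translate([459, -456, 0]) stool();
translate([-421, 287, 0]) stool();
translate([1339, 287, 0]) stool();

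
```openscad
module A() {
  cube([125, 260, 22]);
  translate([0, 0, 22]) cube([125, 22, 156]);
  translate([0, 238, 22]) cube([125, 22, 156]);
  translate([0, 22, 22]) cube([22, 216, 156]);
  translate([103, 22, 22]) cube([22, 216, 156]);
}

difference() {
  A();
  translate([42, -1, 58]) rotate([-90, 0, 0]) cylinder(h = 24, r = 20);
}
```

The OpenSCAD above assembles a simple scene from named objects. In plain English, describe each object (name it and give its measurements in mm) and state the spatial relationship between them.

A is an open storage box with external size 125×260×178 mm and wall thickness 22 mm (the base is also 22 mm thick). The base covers the whole footprint; the four walls stand on the base, with the y-facing walls full-width and the x-facing walls fitting between their inner faces.

The open box has a circular hole of radius 20 mm through its front wall, centred at (x = 42, z = 58).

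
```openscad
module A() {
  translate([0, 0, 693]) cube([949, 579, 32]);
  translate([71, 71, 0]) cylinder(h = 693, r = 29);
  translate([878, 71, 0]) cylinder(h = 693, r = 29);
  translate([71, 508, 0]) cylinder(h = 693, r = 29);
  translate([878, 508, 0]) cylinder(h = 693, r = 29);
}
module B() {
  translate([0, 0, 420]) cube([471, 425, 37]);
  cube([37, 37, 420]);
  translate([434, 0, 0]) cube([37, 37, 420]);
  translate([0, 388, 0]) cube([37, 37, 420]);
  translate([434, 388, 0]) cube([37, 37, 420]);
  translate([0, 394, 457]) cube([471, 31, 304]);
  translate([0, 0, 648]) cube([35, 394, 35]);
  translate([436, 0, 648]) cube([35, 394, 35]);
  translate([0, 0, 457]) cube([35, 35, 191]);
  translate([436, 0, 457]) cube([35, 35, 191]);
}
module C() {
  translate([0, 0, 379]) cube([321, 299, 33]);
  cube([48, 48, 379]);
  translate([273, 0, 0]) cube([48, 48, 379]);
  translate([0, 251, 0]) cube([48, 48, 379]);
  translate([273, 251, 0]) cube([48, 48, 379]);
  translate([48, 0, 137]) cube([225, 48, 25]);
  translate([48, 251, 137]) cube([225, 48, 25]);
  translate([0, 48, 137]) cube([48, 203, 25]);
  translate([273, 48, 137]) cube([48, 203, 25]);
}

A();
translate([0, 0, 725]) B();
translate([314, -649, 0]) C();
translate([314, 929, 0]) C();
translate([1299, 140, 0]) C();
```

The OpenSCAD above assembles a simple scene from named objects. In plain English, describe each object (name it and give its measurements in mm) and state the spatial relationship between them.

A is a table with a 949×579 mm rectangular top, 32 mm thick, top surface at z = 725 mm, supported by four round legs of 58 mm diameter, each leg's bounding box inset 42 mm from the nearest pair of top edges, running from the floor.

B is a chair. The seat is a 471×425×37 mm slab with its top at z = 457 mm, on four 37×37 mm corner legs (flush with the seat edges, standing on z = 0). A flat backrest 31 mm thick, 304 mm tall, spans the full seat width and rises from the seat top along its +y edge, rear face flush with the rear of the seat. Two armrests of 35×35 mm section run along each side from the seat's front edge to the front of the backrest, top faces 226 mm above the seat top and outer faces flush with the seat's x-edges; a 35×35 mm post under the front of each armrest stands on the seat at the front corner.

C is a simple wooden stool: a rectangular seat 321 mm (x) by 299 mm (y), 33 mm thick, top face at z = 412 mm, on four square legs, each 48×48 mm in cross-section. The legs rest on z = 0, each flush with a corner of the seat. Four stretchers, 48 mm wide and 25 mm tall, connect adjacent legs with their undersides at z = 137 mm, each running between the inner faces of the legs it joins and aligned with the legs' outer faces on the other axis.

The chair is on top of the table. Three stools sit around the table at the −y, +y, +x sides.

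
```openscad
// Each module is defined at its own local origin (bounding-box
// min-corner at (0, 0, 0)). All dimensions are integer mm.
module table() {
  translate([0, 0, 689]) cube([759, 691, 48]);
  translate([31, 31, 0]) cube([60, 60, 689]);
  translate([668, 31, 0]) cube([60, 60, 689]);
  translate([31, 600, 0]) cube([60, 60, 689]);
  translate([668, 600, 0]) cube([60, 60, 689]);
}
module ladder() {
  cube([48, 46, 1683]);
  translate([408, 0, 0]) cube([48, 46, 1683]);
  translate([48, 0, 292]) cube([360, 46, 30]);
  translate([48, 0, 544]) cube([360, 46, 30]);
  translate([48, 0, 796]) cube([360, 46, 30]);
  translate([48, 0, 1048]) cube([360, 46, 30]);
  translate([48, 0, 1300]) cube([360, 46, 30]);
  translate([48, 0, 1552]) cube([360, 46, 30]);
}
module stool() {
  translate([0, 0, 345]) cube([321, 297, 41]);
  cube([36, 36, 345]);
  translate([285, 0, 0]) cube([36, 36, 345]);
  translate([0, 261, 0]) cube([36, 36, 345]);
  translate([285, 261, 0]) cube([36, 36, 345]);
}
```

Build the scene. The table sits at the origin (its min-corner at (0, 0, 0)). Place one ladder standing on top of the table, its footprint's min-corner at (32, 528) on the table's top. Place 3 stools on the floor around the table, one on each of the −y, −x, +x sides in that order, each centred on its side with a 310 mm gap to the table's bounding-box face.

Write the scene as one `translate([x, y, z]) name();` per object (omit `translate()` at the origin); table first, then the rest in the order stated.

table();
translate([32, 528, 737]) ladder();
translate([219, -607, 0]) stool();
translate([-631, 197, 0]) stool();
translate([1069, 197, 0]) stool();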